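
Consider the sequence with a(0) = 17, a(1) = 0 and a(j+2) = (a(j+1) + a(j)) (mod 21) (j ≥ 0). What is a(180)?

We have a(0) = 17,  a(1) = 0,  a(2) = 17,  a(3) = 17,  a(4) = 13,  a(5) = 9,  a(6) = 1,  a(7) = 10,  a(8) = 11,  a(9) = 0,  a(10) = 11,  a(11) = 11,  a(12) = 1,  a(13) = 12,  a(14) = 13,  a(15) = 4,  a(16) = 17,  a(17) = 0.
The sequence repeats with period 16.
So a(180) = a(0 + ((180-0) mod 16)) = a(4) = 13.

13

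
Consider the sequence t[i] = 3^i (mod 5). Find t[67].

2

Computing terms: t[0] = 1,  t[1] = 3,  t[2] = 4,  t[3] = 2,  t[4] = 1.
Since t[4] = t[0] = 1, the sequence is periodic with period 4.
(67 - 0) mod 4 = 3, so t[67] = t[3] = 2.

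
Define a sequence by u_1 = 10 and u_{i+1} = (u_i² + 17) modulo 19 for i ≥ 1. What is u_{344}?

u_1 = 10, u_2 = 3, u_3 = 7, u_4 = 9, u_5 = 3.
Since u_5 = u_2 = 3, the sequence is eventually periodic: after a pre-period of length 1 it cycles with period 3.
For i ≥ 2, u_i depends only on (i - 2) mod 3. (344 - 2) mod 3 = 0, so u_{344} = u_2 = 3.

3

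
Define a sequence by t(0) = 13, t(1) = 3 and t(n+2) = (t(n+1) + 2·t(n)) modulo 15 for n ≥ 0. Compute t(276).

13

We have t(0) = 13,  t(1) = 3,  t(2) = 14,  t(3) = 5,  t(4) = 3,  t(5) = 13,  t(6) = 4,  t(7) = 0,  t(8) = 8,  t(9) = 8,  t(10) = 9,  t(11) = 10,  t(12) = 13,  t(13) = 3.
The sequence repeats with period 12.
(276 - 0) mod 12 = 0, so t(276) = t(0) = 13.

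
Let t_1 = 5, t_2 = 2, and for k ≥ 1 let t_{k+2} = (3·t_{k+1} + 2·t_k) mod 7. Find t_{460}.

4

Computing terms: t_1 = 5, t_2 = 2, t_3 = 2, t_4 = 3, t_5 = 6, t_6 = 3, t_7 = 0, t_8 = 6, t_9 = 4, t_{10} = 3, t_{11} = 3, t_{12} = 1, t_{13} = 2, t_{14} = 1, t_{15} = 0, t_{16} = 2, t_{17} = 6, t_{18} = 1, t_{19} = 1, t_{20} = 5, t_{21} = 3, t_{22} = 5, t_{23} = 0, t_{24} = 3, t_{25} = 2, t_{26} = 5, t_{27} = 5, t_{28} = 4, t_{29} = 1, t_{30} = 4, t_{31} = 0, t_{32} = 1, t_{33} = 3, t_{34} = 4, t_{35} = 4, t_{36} = 6, t_{37} = 5, t_{38} = 6, t_{39} = 0, t_{40} = 5, t_{41} = 1, t_{42} = 6, t_{43} = 6, t_{44} = 2, t_{45} = 4, t_{46} = 2, t_{47} = 0, t_{48} = 4, t_{49} = 5, t_{50} = 2.
The sequence repeats with period 48.
So t_{460} = t_{1 + ((460-1) mod 48)} = t_{28} = 4.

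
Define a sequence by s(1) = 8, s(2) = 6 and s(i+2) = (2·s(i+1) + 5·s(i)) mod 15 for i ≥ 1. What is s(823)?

s(1) = 8,  s(2) = 6,  s(3) = 7,  s(4) = 14,  s(5) = 3,  s(6) = 1,  s(7) = 2,  s(8) = 9,  s(9) = 13,  s(10) = 11,  s(11) = 12,  s(12) = 4,  s(13) = 8,  s(14) = 6.
The sequence repeats with period 12.
So s(823) = s(1 + ((823-1) mod 12)) = s(7) = 2.

2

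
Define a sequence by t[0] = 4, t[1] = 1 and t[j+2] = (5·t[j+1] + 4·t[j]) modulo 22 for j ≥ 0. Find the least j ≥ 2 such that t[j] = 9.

17

Computing terms: t[0] = 4,  t[1] = 1,  t[2] = 21,  t[3] = 21,  t[4] = 13,  t[5] = 17,  t[6] = 5,  t[7] = 5,  t[8] = 1,  t[9] = 3,  t[10] = 19,  t[11] = 19,  t[12] = 17,  t[13] = 7,  t[14] = 15,  t[15] = 15,  t[16] = 3,  t[17] = 9,  t[18] = 13,  t[19] = 13,  t[20] = 7,  t[21] = 21,  t[22] = 1,  t[23] = 1,  t[24] = 9,  t[25] = 5,  t[26] = 17,  t[27] = 17,  t[28] = 21,  t[29] = 19,  t[30] = 3,  t[31] = 3,  t[32] = 5,  t[33] = 15,  t[34] = 7,  t[35] = 7,  t[36] = 19,  t[37] = 13,  t[38] = 9,  t[39] = 9,  t[40] = 15,  t[41] = 1,  t[42] = 21.
Since (t[41], t[42]) = (t[1], t[2]) = (1, 21) (two consecutive terms determine the rest), the sequence is eventually periodic: after a pre-period of length 1 it cycles with period 40.
The value 9 first appears (with j ≥ 2) at t[17].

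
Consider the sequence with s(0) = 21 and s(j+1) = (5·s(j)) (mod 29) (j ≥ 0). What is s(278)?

2

s(0) = 21; s(1) = 18; s(2) = 3; s(3) = 15; s(4) = 17; s(5) = 27; s(6) = 19; s(7) = 8; s(8) = 11; s(9) = 26; s(10) = 14; s(11) = 12; s(12) = 2; s(13) = 10; s(14) = 21.
Since s(14) = s(0) = 21, the sequence is periodic with period 14.
(278 - 0) mod 14 = 12, so s(278) = s(12) = 2.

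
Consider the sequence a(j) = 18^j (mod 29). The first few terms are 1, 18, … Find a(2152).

7

a(0) = 1,  a(1) = 18,  a(2) = 5,  a(3) = 3,  a(4) = 25,  a(5) = 15,  a(6) = 9,  a(7) = 17,  a(8) = 16,  a(9) = 27,  a(10) = 22,  a(11) = 19,  a(12) = 23,  a(13) = 8,  a(14) = 28,  a(15) = 11,  a(16) = 24,  a(17) = 26,  a(18) = 4,  a(19) = 14,  a(20) = 20,  a(21) = 12,  a(22) = 13,  a(23) = 2,  a(24) = 7,  a(25) = 10,  a(26) = 6,  a(27) = 21,  a(28) = 1.
The sequence repeats with period 28.
So a(2152) = a(0 + ((2152-0) mod 28)) = a(24) = 7.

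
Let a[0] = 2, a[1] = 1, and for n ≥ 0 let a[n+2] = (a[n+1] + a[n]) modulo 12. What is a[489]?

a[0] = 2,  a[1] = 1,  a[2] = 3,  a[3] = 4,  a[4] = 7,  a[5] = 11,  a[6] = 6,  a[7] = 5,  a[8] = 11,  a[9] = 4,  a[10] = 3,  a[11] = 7,  a[12] = 10,  a[13] = 5,  a[14] = 3,  a[15] = 8,  a[16] = 11,  a[17] = 7,  a[18] = 6,  a[19] = 1,  a[20] = 7,  a[21] = 8,  a[22] = 3,  a[23] = 11,  a[24] = 2,  a[25] = 1.
Since (a[24], a[25]) = (a[0], a[1]) = (2, 1) (two consecutive terms determine the rest), the sequence is periodic with period 24.
(489 - 0) mod 24 = 9, so a[489] = a[9] = 4.

4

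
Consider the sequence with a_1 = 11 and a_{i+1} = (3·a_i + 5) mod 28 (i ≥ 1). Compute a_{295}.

Listing terms: a_1 = 11, a_2 = 10, a_3 = 7, a_4 = 26, a_5 = 27, a_6 = 2, a_7 = 11.
Since a_7 = a_1 = 11, the sequence is periodic with period 6.
(295 - 1) mod 6 = 0, so a_{295} = a_1 = 11.

11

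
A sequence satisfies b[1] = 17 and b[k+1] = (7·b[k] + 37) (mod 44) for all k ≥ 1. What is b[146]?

Listing terms: b[1] = 17,  b[2] = 24,  b[3] = 29,  b[4] = 20,  b[5] = 1,  b[6] = 0,  b[7] = 37,  b[8] = 32,  b[9] = 41,  b[10] = 16,  b[11] = 17.
The sequence repeats with period 10.
(146 - 1) mod 10 = 5, so b[146] = b[6] = 0.

0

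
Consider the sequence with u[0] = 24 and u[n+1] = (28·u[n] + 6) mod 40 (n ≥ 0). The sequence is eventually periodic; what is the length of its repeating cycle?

u[0] = 24,  u[1] = 38,  u[2] = 30,  u[3] = 6,  u[4] = 14,  u[5] = 38.
Since u[5] = u[1] = 38, the sequence is eventually periodic: after a pre-period of length 1 it cycles with period 4.

4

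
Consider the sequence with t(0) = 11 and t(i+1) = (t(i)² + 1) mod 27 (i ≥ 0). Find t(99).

Listing terms: t(0) = 11,  t(1) = 14,  t(2) = 8,  t(3) = 11.
Since t(3) = t(0) = 11, the sequence is periodic with period 3.
So t(99) = t(0 + ((99-0) mod 3)) = t(0) = 11.

11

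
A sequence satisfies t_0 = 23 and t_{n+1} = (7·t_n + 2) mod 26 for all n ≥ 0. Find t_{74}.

25

Listing terms: t_0 = 23,  t_1 = 7,  t_2 = 25,  t_3 = 21,  t_4 = 19,  t_5 = 5,  t_6 = 11,  t_7 = 1,  t_8 = 9,  t_9 = 13,  t_{10} = 15,  t_{11} = 3,  t_{12} = 23.
The sequence repeats with period 12.
So t_{74} = t_{0 + ((74-0) mod 12)} = t_2 = 25.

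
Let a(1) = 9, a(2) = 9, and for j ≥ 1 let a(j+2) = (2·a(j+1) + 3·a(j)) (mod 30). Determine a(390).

Listing terms: a(1) = 9; a(2) = 9; a(3) = 15; a(4) = 27; a(5) = 9; a(6) = 9.
The sequence repeats with period 4.
(390 - 1) mod 4 = 1, so a(390) = a(2) = 9.

9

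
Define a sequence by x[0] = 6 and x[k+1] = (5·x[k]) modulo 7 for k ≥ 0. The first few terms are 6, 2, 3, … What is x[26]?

Computing terms: x[0] = 6, x[1] = 2, x[2] = 3, x[3] = 1, x[4] = 5, x[5] = 4, x[6] = 6.
The sequence repeats with period 6.
(26 - 0) mod 6 = 2, so x[26] = x[2] = 3.

3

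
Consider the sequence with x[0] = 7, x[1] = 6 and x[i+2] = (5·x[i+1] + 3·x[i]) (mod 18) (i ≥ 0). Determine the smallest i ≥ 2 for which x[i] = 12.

x[0] = 7, x[1] = 6, x[2] = 15, x[3] = 3, x[4] = 6, x[5] = 3, x[6] = 15, x[7] = 12, x[8] = 15, x[9] = 3.
Since (x[8], x[9]) = (x[2], x[3]) = (15, 3) (two consecutive terms determine the rest), the sequence is eventually periodic: after a pre-period of length 2 it cycles with period 6.
The value 12 first appears (with i ≥ 2) at x[7].

7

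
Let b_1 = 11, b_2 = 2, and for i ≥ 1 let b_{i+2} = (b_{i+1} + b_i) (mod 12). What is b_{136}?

Computing terms: b_1 = 11; b_2 = 2; b_3 = 1; b_4 = 3; b_5 = 4; b_6 = 7; b_7 = 11; b_8 = 6; b_9 = 5; b_{10} = 11; b_{11} = 4; b_{12} = 3; b_{13} = 7; b_{14} = 10; b_{15} = 5; b_{16} = 3; b_{17} = 8; b_{18} = 11; b_{19} = 7; b_{20} = 6; b_{21} = 1; b_{22} = 7; b_{23} = 8; b_{24} = 3; b_{25} = 11; b_{26} = 2.
Since (b_{25}, b_{26}) = (b_1, b_2) = (11, 2) (two consecutive terms determine the rest), the sequence is periodic with period 24.
(136 - 1) mod 24 = 15, so b_{136} = b_{16} = 3.

3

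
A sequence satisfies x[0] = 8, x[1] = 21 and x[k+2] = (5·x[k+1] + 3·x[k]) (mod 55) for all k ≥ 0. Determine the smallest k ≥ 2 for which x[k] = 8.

32

x[0] = 8, x[1] = 21, x[2] = 19, x[3] = 48, x[4] = 22, x[5] = 34, x[6] = 16, x[7] = 17, x[8] = 23, x[9] = 1, x[10] = 19, x[11] = 43, x[12] = 52, x[13] = 4, x[14] = 11, x[15] = 12, x[16] = 38, x[17] = 6, x[18] = 34, x[19] = 23, x[20] = 52, x[21] = 54, x[22] = 41, x[23] = 37, x[24] = 33, x[25] = 1, x[26] = 49, x[27] = 28, x[28] = 12, x[29] = 34, x[30] = 41, x[31] = 32, x[32] = 8, x[33] = 26, x[34] = 44, x[35] = 23, x[36] = 27, x[37] = 39, x[38] = 1, x[39] = 12, x[40] = 8, x[41] = 21.
The sequence repeats with period 40.
The value 8 first appears (with k ≥ 2) at x[32].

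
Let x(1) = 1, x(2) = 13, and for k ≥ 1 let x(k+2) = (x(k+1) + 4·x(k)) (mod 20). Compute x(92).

x(1) = 1,  x(2) = 13,  x(3) = 17,  x(4) = 9,  x(5) = 17,  x(6) = 13,  x(7) = 1,  x(8) = 13.
The sequence repeats with period 6.
(92 - 1) mod 6 = 1, so x(92) = x(2) = 13.

13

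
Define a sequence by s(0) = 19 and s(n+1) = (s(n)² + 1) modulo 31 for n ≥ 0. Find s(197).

Computing terms: s(0) = 19; s(1) = 21; s(2) = 8; s(3) = 3; s(4) = 10; s(5) = 8.
Since s(5) = s(2) = 8, the sequence is eventually periodic: after a pre-period of length 2 it cycles with period 3.
For n ≥ 2, s(n) depends only on (n - 2) mod 3. (197 - 2) mod 3 = 0, so s(197) = s(2) = 8.

8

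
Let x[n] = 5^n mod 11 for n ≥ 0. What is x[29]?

Computing terms: x[0] = 1,  x[1] = 5,  x[2] = 3,  x[3] = 4,  x[4] = 9,  x[5] = 1.
Since x[5] = x[0] = 1, the sequence is periodic with period 5.
So x[29] = x[0 + ((29-0) mod 5)] = x[4] = 9.

9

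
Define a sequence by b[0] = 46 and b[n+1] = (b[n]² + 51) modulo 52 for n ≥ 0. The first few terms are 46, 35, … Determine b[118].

Listing terms: b[0] = 46; b[1] = 35; b[2] = 28; b[3] = 3; b[4] = 8; b[5] = 11; b[6] = 16; b[7] = 47; b[8] = 24; b[9] = 3.
Since b[9] = b[3] = 3, the sequence is eventually periodic: after a pre-period of length 3 it cycles with period 6.
For n ≥ 3, b[n] depends only on (n - 3) mod 6. (118 - 3) mod 6 = 1, so b[118] = b[4] = 8.

8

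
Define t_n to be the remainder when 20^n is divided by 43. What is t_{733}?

33

Computing terms: t_0 = 1,  t_1 = 20,  t_2 = 13,  t_3 = 2,  t_4 = 40,  t_5 = 26,  t_6 = 4,  t_7 = 37,  t_8 = 9,  t_9 = 8,  t_{10} = 31,  t_{11} = 18,  t_{12} = 16,  t_{13} = 19,  t_{14} = 36,  t_{15} = 32,  t_{16} = 38,  t_{17} = 29,  t_{18} = 21,  t_{19} = 33,  t_{20} = 15,  t_{21} = 42,  t_{22} = 23,  t_{23} = 30,  t_{24} = 41,  t_{25} = 3,  t_{26} = 17,  t_{27} = 39,  t_{28} = 6,  t_{29} = 34,  t_{30} = 35,  t_{31} = 12,  t_{32} = 25,  t_{33} = 27,  t_{34} = 24,  t_{35} = 7,  t_{36} = 11,  t_{37} = 5,  t_{38} = 14,  t_{39} = 22,  t_{40} = 10,  t_{41} = 28,  t_{42} = 1.
The sequence repeats with period 42.
So t_{733} = t_{0 + ((733-0) mod 42)} = t_{19} = 33.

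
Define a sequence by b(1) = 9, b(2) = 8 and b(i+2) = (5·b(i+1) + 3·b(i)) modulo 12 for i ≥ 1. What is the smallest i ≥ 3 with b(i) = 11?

b(1) = 9; b(2) = 8; b(3) = 7; b(4) = 11; b(5) = 4; b(6) = 5; b(7) = 1; b(8) = 8; b(9) = 7.
Since (b(8), b(9)) = (b(2), b(3)) = (8, 7) (two consecutive terms determine the rest), the sequence is eventually periodic: after a pre-period of length 1 it cycles with period 6.
The value 11 first appears (with i ≥ 3) at b(4).

4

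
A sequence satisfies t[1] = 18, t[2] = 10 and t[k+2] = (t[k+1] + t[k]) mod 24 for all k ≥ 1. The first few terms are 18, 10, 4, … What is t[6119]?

t[1] = 18,  t[2] = 10,  t[3] = 4,  t[4] = 14,  t[5] = 18,  t[6] = 8,  t[7] = 2,  t[8] = 10,  t[9] = 12,  t[10] = 22,  t[11] = 10,  t[12] = 8,  t[13] = 18,  t[14] = 2,  t[15] = 20,  t[16] = 22,  t[17] = 18,  t[18] = 16,  t[19] = 10,  t[20] = 2,  t[21] = 12,  t[22] = 14,  t[23] = 2,  t[24] = 16,  t[25] = 18,  t[26] = 10.
Since (t[25], t[26]) = (t[1], t[2]) = (18, 10) (two consecutive terms determine the rest), the sequence is periodic with period 24.
So t[6119] = t[1 + ((6119-1) mod 24)] = t[23] = 2.

2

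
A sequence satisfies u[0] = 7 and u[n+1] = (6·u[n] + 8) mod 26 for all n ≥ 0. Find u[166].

12

Listing terms: u[0] = 7, u[1] = 24, u[2] = 22, u[3] = 10, u[4] = 16, u[5] = 0, u[6] = 8, u[7] = 4, u[8] = 6, u[9] = 18, u[10] = 12, u[11] = 2, u[12] = 20, u[13] = 24.
Since u[13] = u[1] = 24, the sequence is eventually periodic: after a pre-period of length 1 it cycles with period 12.
For n ≥ 1, u[n] depends only on (n - 1) mod 12. (166 - 1) mod 12 = 9, so u[166] = u[10] = 12.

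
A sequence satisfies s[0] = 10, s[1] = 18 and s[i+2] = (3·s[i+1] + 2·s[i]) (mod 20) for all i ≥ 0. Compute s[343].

14

We have s[0] = 10; s[1] = 18; s[2] = 14; s[3] = 18; s[4] = 2; s[5] = 2; s[6] = 10; s[7] = 14; s[8] = 2; s[9] = 14; s[10] = 6; s[11] = 6; s[12] = 10; s[13] = 2; s[14] = 6; s[15] = 2; s[16] = 18; s[17] = 18; s[18] = 10; s[19] = 6; s[20] = 18; s[21] = 6; s[22] = 14; s[23] = 14; s[24] = 10; s[25] = 18.
Since (s[24], s[25]) = (s[0], s[1]) = (10, 18) (two consecutive terms determine the rest), the sequence is periodic with period 24.
(343 - 0) mod 24 = 7, so s[343] = s[7] = 14.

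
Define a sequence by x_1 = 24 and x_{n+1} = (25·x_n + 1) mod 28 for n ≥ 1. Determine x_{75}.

18

Computing terms: x_1 = 24; x_2 = 13; x_3 = 18; x_4 = 3; x_5 = 20; x_6 = 25; x_7 = 10; x_8 = 27; x_9 = 4; x_{10} = 17; x_{11} = 6; x_{12} = 11; x_{13} = 24.
Since x_{13} = x_1 = 24, the sequence is periodic with period 12.
(75 - 1) mod 12 = 2, so x_{75} = x_3 = 18.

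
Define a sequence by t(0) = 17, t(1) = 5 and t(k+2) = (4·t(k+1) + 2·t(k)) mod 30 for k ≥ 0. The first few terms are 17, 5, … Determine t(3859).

26

Computing terms: t(0) = 17, t(1) = 5, t(2) = 24, t(3) = 16, t(4) = 22, t(5) = 0, t(6) = 14, t(7) = 26, t(8) = 12, t(9) = 10, t(10) = 4, t(11) = 6, t(12) = 2, t(13) = 20, t(14) = 24, t(15) = 16.
Since (t(14), t(15)) = (t(2), t(3)) = (24, 16) (two consecutive terms determine the rest), the sequence is eventually periodic: after a pre-period of length 2 it cycles with period 12.
For k ≥ 2, t(k) depends only on (k - 2) mod 12. (3859 - 2) mod 12 = 5, so t(3859) = t(7) = 26.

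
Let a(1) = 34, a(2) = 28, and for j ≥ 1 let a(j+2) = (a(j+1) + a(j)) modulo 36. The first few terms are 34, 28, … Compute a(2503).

a(1) = 34,  a(2) = 28,  a(3) = 26,  a(4) = 18,  a(5) = 8,  a(6) = 26,  a(7) = 34,  a(8) = 24,  a(9) = 22,  a(10) = 10,  a(11) = 32,  a(12) = 6,  a(13) = 2,  a(14) = 8,  a(15) = 10,  a(16) = 18,  a(17) = 28,  a(18) = 10,  a(19) = 2,  a(20) = 12,  a(21) = 14,  a(22) = 26,  a(23) = 4,  a(24) = 30,  a(25) = 34,  a(26) = 28.
Since (a(25), a(26)) = (a(1), a(2)) = (34, 28) (two consecutive terms determine the rest), the sequence is periodic with period 24.
So a(2503) = a(1 + ((2503-1) mod 24)) = a(7) = 34.

34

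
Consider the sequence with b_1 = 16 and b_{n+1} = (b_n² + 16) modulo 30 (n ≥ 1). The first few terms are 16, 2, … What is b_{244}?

We have b_1 = 16,  b_2 = 2,  b_3 = 20,  b_4 = 26,  b_5 = 2.
Since b_5 = b_2 = 2, the sequence is eventually periodic: after a pre-period of length 1 it cycles with period 3.
For n ≥ 2, b_n depends only on (n - 2) mod 3. (244 - 2) mod 3 = 2, so b_{244} = b_4 = 26.

26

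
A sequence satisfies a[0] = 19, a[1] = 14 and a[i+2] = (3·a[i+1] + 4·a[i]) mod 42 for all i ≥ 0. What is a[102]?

40

Computing terms: a[0] = 19; a[1] = 14; a[2] = 34; a[3] = 32; a[4] = 22; a[5] = 26; a[6] = 40; a[7] = 14; a[8] = 34.
Since (a[7], a[8]) = (a[1], a[2]) = (14, 34) (two consecutive terms determine the rest), the sequence is eventually periodic: after a pre-period of length 1 it cycles with period 6.
For i ≥ 1, a[i] depends only on (i - 1) mod 6. (102 - 1) mod 6 = 5, so a[102] = a[6] = 40.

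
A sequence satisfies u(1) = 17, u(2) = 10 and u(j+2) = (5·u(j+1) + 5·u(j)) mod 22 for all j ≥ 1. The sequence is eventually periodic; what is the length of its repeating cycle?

Listing terms: u(1) = 17,  u(2) = 10,  u(3) = 3,  u(4) = 21,  u(5) = 10,  u(6) = 1,  u(7) = 11,  u(8) = 16,  u(9) = 3,  u(10) = 7,  u(11) = 6,  u(12) = 21,  u(13) = 3,  u(14) = 10,  u(15) = 21,  u(16) = 1,  u(17) = 0,  u(18) = 5,  u(19) = 3,  u(20) = 18,  u(21) = 17,  u(22) = 21,  u(23) = 14,  u(24) = 21,  u(25) = 21,  u(26) = 12,  u(27) = 11,  u(28) = 5,  u(29) = 14,  u(30) = 7,  u(31) = 17,  u(32) = 10.
The sequence repeats with period 30.

30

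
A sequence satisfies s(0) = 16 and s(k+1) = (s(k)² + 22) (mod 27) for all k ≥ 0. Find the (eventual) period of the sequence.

Computing terms: s(0) = 16, s(1) = 8, s(2) = 5, s(3) = 20, s(4) = 17, s(5) = 14, s(6) = 2, s(7) = 26, s(8) = 23, s(9) = 11, s(10) = 8.
Since s(10) = s(1) = 8, the sequence is eventually periodic: after a pre-period of length 1 it cycles with period 9.

9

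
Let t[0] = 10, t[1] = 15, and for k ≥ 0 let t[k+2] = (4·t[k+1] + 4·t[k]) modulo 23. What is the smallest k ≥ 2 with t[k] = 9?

We have t[0] = 10, t[1] = 15, t[2] = 8, t[3] = 0, t[4] = 9, t[5] = 13, t[6] = 19, t[7] = 13, t[8] = 13, t[9] = 12, t[10] = 8, t[11] = 11, t[12] = 7, t[13] = 3, t[14] = 17, t[15] = 11, t[16] = 20, t[17] = 9, t[18] = 1, t[19] = 17, t[20] = 3, t[21] = 11, t[22] = 10, t[23] = 15.
The sequence repeats with period 22.
The value 9 first appears (with k ≥ 2) at t[4].

4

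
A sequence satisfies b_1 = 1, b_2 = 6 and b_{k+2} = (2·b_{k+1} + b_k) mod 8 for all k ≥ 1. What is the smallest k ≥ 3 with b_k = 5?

3

b_1 = 1, b_2 = 6, b_3 = 5, b_4 = 0, b_5 = 5, b_6 = 2, b_7 = 1, b_8 = 4, b_9 = 1, b_{10} = 6.
The sequence repeats with period 8.
The value 5 first appears (with k ≥ 3) at b_3.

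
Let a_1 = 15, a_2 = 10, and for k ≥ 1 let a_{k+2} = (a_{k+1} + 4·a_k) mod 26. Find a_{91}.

a_1 = 15,  a_2 = 10,  a_3 = 18,  a_4 = 6,  a_5 = 0,  a_6 = 24,  a_7 = 24,  a_8 = 16,  a_9 = 8,  a_{10} = 20,  a_{11} = 0,  a_{12} = 2,  a_{13} = 2,  a_{14} = 10,  a_{15} = 18.
Since (a_{14}, a_{15}) = (a_2, a_3) = (10, 18) (two consecutive terms determine the rest), the sequence is eventually periodic: after a pre-period of length 1 it cycles with period 12.
For k ≥ 2, a_k depends only on (k - 2) mod 12. (91 - 2) mod 12 = 5, so a_{91} = a_7 = 24.

24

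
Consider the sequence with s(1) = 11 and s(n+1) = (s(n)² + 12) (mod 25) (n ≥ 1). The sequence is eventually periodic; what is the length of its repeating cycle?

We have s(1) = 11,  s(2) = 8,  s(3) = 1,  s(4) = 13,  s(5) = 6,  s(6) = 23,  s(7) = 16,  s(8) = 18,  s(9) = 11.
The sequence repeats with period 8.

8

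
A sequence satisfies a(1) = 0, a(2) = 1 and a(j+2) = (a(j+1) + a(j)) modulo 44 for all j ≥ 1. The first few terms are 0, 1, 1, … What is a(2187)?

We have a(1) = 0,  a(2) = 1,  a(3) = 1,  a(4) = 2,  a(5) = 3,  a(6) = 5,  a(7) = 8,  a(8) = 13,  a(9) = 21,  a(10) = 34,  a(11) = 11,  a(12) = 1,  a(13) = 12,  a(14) = 13,  a(15) = 25,  a(16) = 38,  a(17) = 19,  a(18) = 13,  a(19) = 32,  a(20) = 1,  a(21) = 33,  a(22) = 34,  a(23) = 23,  a(24) = 13,  a(25) = 36,  a(26) = 5,  a(27) = 41,  a(28) = 2,  a(29) = 43,  a(30) = 1,  a(31) = 0,  a(32) = 1.
Since (a(31), a(32)) = (a(1), a(2)) = (0, 1) (two consecutive terms determine the rest), the sequence is periodic with period 30.
(2187 - 1) mod 30 = 26, so a(2187) = a(27) = 41.

41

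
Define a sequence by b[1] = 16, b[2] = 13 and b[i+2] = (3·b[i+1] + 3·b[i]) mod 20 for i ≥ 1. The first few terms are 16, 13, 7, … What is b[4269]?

11

We have b[1] = 16,  b[2] = 13,  b[3] = 7,  b[4] = 0,  b[5] = 1,  b[6] = 3,  b[7] = 12,  b[8] = 5,  b[9] = 11,  b[10] = 8,  b[11] = 17,  b[12] = 15,  b[13] = 16,  b[14] = 13.
The sequence repeats with period 12.
(4269 - 1) mod 12 = 8, so b[4269] = b[9] = 11.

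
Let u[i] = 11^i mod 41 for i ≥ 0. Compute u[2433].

Listing terms: u[0] = 1; u[1] = 11; u[2] = 39; u[3] = 19; u[4] = 4; u[5] = 3; u[6] = 33; u[7] = 35; u[8] = 16; u[9] = 12; u[10] = 9; u[11] = 17; u[12] = 23; u[13] = 7; u[14] = 36; u[15] = 27; u[16] = 10; u[17] = 28; u[18] = 21; u[19] = 26; u[20] = 40; u[21] = 30; u[22] = 2; u[23] = 22; u[24] = 37; u[25] = 38; u[26] = 8; u[27] = 6; u[28] = 25; u[29] = 29; u[30] = 32; u[31] = 24; u[32] = 18; u[33] = 34; u[34] = 5; u[35] = 14; u[36] = 31; u[37] = 13; u[38] = 20; u[39] = 15; u[40] = 1.
The sequence repeats with period 40.
(2433 - 0) mod 40 = 33, so u[2433] = u[33] = 34.

34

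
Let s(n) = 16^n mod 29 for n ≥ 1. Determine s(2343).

23

Listing terms: s(1) = 16, s(2) = 24, s(3) = 7, s(4) = 25, s(5) = 23, s(6) = 20, s(7) = 1, s(8) = 16.
Since s(8) = s(1) = 16, the sequence is periodic with period 7.
(2343 - 1) mod 7 = 4, so s(2343) = s(5) = 23.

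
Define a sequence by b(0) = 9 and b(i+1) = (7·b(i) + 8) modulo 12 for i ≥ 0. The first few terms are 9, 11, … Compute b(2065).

11

We have b(0) = 9, b(1) = 11, b(2) = 1, b(3) = 3, b(4) = 5, b(5) = 7, b(6) = 9.
Since b(6) = b(0) = 9, the sequence is periodic with period 6.
(2065 - 0) mod 6 = 1, so b(2065) = b(1) = 11.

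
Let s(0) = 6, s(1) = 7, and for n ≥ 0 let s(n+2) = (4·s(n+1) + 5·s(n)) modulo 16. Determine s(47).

3

s(0) = 6; s(1) = 7; s(2) = 10; s(3) = 11; s(4) = 14; s(5) = 15; s(6) = 2; s(7) = 3; s(8) = 6; s(9) = 7.
Since (s(8), s(9)) = (s(0), s(1)) = (6, 7) (two consecutive terms determine the rest), the sequence is periodic with period 8.
(47 - 0) mod 8 = 7, so s(47) = s(7) = 3.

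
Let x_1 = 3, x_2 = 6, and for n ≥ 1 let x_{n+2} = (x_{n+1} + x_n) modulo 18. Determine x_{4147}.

Computing terms: x_1 = 3,  x_2 = 6,  x_3 = 9,  x_4 = 15,  x_5 = 6,  x_6 = 3,  x_7 = 9,  x_8 = 12,  x_9 = 3,  x_{10} = 15,  x_{11} = 0,  x_{12} = 15,  x_{13} = 15,  x_{14} = 12,  x_{15} = 9,  x_{16} = 3,  x_{17} = 12,  x_{18} = 15,  x_{19} = 9,  x_{20} = 6,  x_{21} = 15,  x_{22} = 3,  x_{23} = 0,  x_{24} = 3,  x_{25} = 3,  x_{26} = 6.
The sequence repeats with period 24.
So x_{4147} = x_{1 + ((4147-1) mod 24)} = x_{19} = 9.

9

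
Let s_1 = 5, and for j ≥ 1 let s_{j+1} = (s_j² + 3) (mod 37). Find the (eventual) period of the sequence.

4

s_1 = 5,  s_2 = 28,  s_3 = 10,  s_4 = 29,  s_5 = 30,  s_6 = 15,  s_7 = 6,  s_8 = 2,  s_9 = 7,  s_{10} = 15.
Since s_{10} = s_6 = 15, the sequence is eventually periodic: after a pre-period of length 5 it cycles with period 4.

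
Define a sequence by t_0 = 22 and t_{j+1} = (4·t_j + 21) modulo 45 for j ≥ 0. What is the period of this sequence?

We have t_0 = 22,  t_1 = 19,  t_2 = 7,  t_3 = 4,  t_4 = 37,  t_5 = 34,  t_6 = 22.
Since t_6 = t_0 = 22, the sequence is periodic with period 6.

6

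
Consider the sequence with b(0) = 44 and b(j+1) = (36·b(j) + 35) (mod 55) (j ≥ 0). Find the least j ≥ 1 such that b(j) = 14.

Listing terms: b(0) = 44,  b(1) = 24,  b(2) = 19,  b(3) = 4,  b(4) = 14,  b(5) = 44.
Since b(5) = b(0) = 44, the sequence is periodic with period 5.
The value 14 first appears (with j ≥ 1) at b(4).

4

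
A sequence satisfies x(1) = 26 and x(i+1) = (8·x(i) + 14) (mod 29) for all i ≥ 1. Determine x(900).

Computing terms: x(1) = 26,  x(2) = 19,  x(3) = 21,  x(4) = 8,  x(5) = 20,  x(6) = 0,  x(7) = 14,  x(8) = 10,  x(9) = 7,  x(10) = 12,  x(11) = 23,  x(12) = 24,  x(13) = 3,  x(14) = 9,  x(15) = 28,  x(16) = 6,  x(17) = 4,  x(18) = 17,  x(19) = 5,  x(20) = 25,  x(21) = 11,  x(22) = 15,  x(23) = 18,  x(24) = 13,  x(25) = 2,  x(26) = 1,  x(27) = 22,  x(28) = 16,  x(29) = 26.
The sequence repeats with period 28.
(900 - 1) mod 28 = 3, so x(900) = x(4) = 8.

8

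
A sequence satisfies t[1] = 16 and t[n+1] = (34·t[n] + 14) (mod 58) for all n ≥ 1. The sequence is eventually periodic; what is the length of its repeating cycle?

Listing terms: t[1] = 16,  t[2] = 36,  t[3] = 20,  t[4] = 56,  t[5] = 4,  t[6] = 34,  t[7] = 10,  t[8] = 6,  t[9] = 44,  t[10] = 2,  t[11] = 24,  t[12] = 18,  t[13] = 46,  t[14] = 12,  t[15] = 16.
The sequence repeats with period 14.

14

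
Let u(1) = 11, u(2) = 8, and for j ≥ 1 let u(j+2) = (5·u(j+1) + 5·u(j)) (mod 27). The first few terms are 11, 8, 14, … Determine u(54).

Listing terms: u(1) = 11; u(2) = 8; u(3) = 14; u(4) = 2; u(5) = 26; u(6) = 5; u(7) = 20; u(8) = 17; u(9) = 23; u(10) = 11; u(11) = 8.
The sequence repeats with period 9.
So u(54) = u(1 + ((54-1) mod 9)) = u(9) = 23.

23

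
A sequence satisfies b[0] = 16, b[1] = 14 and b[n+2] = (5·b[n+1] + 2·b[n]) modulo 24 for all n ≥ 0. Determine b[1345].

Listing terms: b[0] = 16; b[1] = 14; b[2] = 6; b[3] = 10; b[4] = 14; b[5] = 18; b[6] = 22; b[7] = 2; b[8] = 6; b[9] = 10.
Since (b[8], b[9]) = (b[2], b[3]) = (6, 10) (two consecutive terms determine the rest), the sequence is eventually periodic: after a pre-period of length 2 it cycles with period 6.
For n ≥ 2, b[n] depends only on (n - 2) mod 6. (1345 - 2) mod 6 = 5, so b[1345] = b[7] = 2.

2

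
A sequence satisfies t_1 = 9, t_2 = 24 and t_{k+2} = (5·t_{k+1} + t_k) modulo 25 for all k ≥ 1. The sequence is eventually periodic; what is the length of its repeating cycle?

10

Computing terms: t_1 = 9,  t_2 = 24,  t_3 = 4,  t_4 = 19,  t_5 = 24,  t_6 = 14,  t_7 = 19,  t_8 = 9,  t_9 = 14,  t_{10} = 4,  t_{11} = 9,  t_{12} = 24.
Since (t_{11}, t_{12}) = (t_1, t_2) = (9, 24) (two consecutive terms determine the rest), the sequence is periodic with period 10.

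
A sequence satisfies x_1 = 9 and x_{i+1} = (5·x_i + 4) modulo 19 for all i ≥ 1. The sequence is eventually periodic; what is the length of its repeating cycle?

9

Listing terms: x_1 = 9; x_2 = 11; x_3 = 2; x_4 = 14; x_5 = 17; x_6 = 13; x_7 = 12; x_8 = 7; x_9 = 1; x_{10} = 9.
The sequence repeats with period 9.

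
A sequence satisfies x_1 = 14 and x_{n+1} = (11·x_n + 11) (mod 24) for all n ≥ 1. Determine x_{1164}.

9

We have x_1 = 14; x_2 = 21; x_3 = 2; x_4 = 9; x_5 = 14.
Since x_5 = x_1 = 14, the sequence is periodic with period 4.
So x_{1164} = x_{1 + ((1164-1) mod 4)} = x_4 = 9.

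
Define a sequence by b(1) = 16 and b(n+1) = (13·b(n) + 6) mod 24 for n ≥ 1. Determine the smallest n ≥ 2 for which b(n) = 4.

b(1) = 16,  b(2) = 22,  b(3) = 4,  b(4) = 10,  b(5) = 16.
The sequence repeats with period 4.
The value 4 first appears (with n ≥ 2) at b(3).

3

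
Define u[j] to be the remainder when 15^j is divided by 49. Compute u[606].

8

Listing terms: u[1] = 15, u[2] = 29, u[3] = 43, u[4] = 8, u[5] = 22, u[6] = 36, u[7] = 1, u[8] = 15.
Since u[8] = u[1] = 15, the sequence is periodic with period 7.
So u[606] = u[1 + ((606-1) mod 7)] = u[4] = 8.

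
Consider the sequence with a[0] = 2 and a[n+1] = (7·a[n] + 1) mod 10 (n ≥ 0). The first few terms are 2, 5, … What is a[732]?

We have a[0] = 2,  a[1] = 5,  a[2] = 6,  a[3] = 3,  a[4] = 2.
Since a[4] = a[0] = 2, the sequence is periodic with period 4.
(732 - 0) mod 4 = 0, so a[732] = a[0] = 2.

2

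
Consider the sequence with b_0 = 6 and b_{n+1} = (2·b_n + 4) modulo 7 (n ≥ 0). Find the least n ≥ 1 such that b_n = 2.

1

b_0 = 6; b_1 = 2; b_2 = 1; b_3 = 6.
The sequence repeats with period 3.
The value 2 first appears (with n ≥ 1) at b_1.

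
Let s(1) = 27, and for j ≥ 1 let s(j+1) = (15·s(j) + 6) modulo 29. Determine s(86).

s(1) = 27; s(2) = 5; s(3) = 23; s(4) = 3; s(5) = 22; s(6) = 17; s(7) = 0; s(8) = 6; s(9) = 9; s(10) = 25; s(11) = 4; s(12) = 8; s(13) = 10; s(14) = 11; s(15) = 26; s(16) = 19; s(17) = 1; s(18) = 21; s(19) = 2; s(20) = 7; s(21) = 24; s(22) = 18; s(23) = 15; s(24) = 28; s(25) = 20; s(26) = 16; s(27) = 14; s(28) = 13; s(29) = 27.
Since s(29) = s(1) = 27, the sequence is periodic with period 28.
So s(86) = s(1 + ((86-1) mod 28)) = s(2) = 5.

5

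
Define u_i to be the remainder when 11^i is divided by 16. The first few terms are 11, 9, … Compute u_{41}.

Listing terms: u_1 = 11,  u_2 = 9,  u_3 = 3,  u_4 = 1,  u_5 = 11.
Since u_5 = u_1 = 11, the sequence is periodic with period 4.
(41 - 1) mod 4 = 0, so u_{41} = u_1 = 11.

11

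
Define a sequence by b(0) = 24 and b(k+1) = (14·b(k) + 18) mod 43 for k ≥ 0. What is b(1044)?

Listing terms: b(0) = 24, b(1) = 10, b(2) = 29, b(3) = 37, b(4) = 20, b(5) = 40, b(6) = 19, b(7) = 26, b(8) = 38, b(9) = 34, b(10) = 21, b(11) = 11, b(12) = 0, b(13) = 18, b(14) = 12, b(15) = 14, b(16) = 42, b(17) = 4, b(18) = 31, b(19) = 22, b(20) = 25, b(21) = 24.
The sequence repeats with period 21.
So b(1044) = b(0 + ((1044-0) mod 21)) = b(15) = 14.

14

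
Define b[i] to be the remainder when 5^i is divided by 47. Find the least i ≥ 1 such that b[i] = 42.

b[0] = 1,  b[1] = 5,  b[2] = 25,  b[3] = 31,  b[4] = 14,  b[5] = 23,  b[6] = 21,  b[7] = 11,  b[8] = 8,  b[9] = 40,  b[10] = 12,  b[11] = 13,  b[12] = 18,  b[13] = 43,  b[14] = 27,  b[15] = 41,  b[16] = 17,  b[17] = 38,  b[18] = 2,  b[19] = 10,  b[20] = 3,  b[21] = 15,  b[22] = 28,  b[23] = 46,  b[24] = 42,  b[25] = 22,  b[26] = 16,  b[27] = 33,  b[28] = 24,  b[29] = 26,  b[30] = 36,  b[31] = 39,  b[32] = 7,  b[33] = 35,  b[34] = 34,  b[35] = 29,  b[36] = 4,  b[37] = 20,  b[38] = 6,  b[39] = 30,  b[40] = 9,  b[41] = 45,  b[42] = 37,  b[43] = 44,  b[44] = 32,  b[45] = 19,  b[46] = 1.
The sequence repeats with period 46.
The value 42 first appears (with i ≥ 1) at b[24].

24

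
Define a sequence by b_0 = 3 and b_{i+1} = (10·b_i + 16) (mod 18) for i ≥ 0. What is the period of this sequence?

9

We have b_0 = 3,  b_1 = 10,  b_2 = 8,  b_3 = 6,  b_4 = 4,  b_5 = 2,  b_6 = 0,  b_7 = 16,  b_8 = 14,  b_9 = 12,  b_{10} = 10.
Since b_{10} = b_1 = 10, the sequence is eventually periodic: after a pre-period of length 1 it cycles with period 9.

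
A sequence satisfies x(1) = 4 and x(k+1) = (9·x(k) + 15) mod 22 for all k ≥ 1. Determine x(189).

2

x(1) = 4, x(2) = 7, x(3) = 12, x(4) = 13, x(5) = 0, x(6) = 15, x(7) = 18, x(8) = 1, x(9) = 2, x(10) = 11, x(11) = 4.
Since x(11) = x(1) = 4, the sequence is periodic with period 10.
So x(189) = x(1 + ((189-1) mod 10)) = x(9) = 2.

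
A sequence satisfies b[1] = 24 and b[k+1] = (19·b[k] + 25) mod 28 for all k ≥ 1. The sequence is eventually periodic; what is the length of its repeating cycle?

Computing terms: b[1] = 24,  b[2] = 5,  b[3] = 8,  b[4] = 9,  b[5] = 0,  b[6] = 25,  b[7] = 24.
The sequence repeats with period 6.

6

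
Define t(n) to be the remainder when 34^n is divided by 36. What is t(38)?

Listing terms: t(1) = 34; t(2) = 4; t(3) = 28; t(4) = 16; t(5) = 4.
Since t(5) = t(2) = 4, the sequence is eventually periodic: after a pre-period of length 1 it cycles with period 3.
For n ≥ 2, t(n) depends only on (n - 2) mod 3. (38 - 2) mod 3 = 0, so t(38) = t(2) = 4.

4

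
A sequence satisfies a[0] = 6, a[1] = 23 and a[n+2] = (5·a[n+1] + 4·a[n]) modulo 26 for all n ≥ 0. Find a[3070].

We have a[0] = 6, a[1] = 23, a[2] = 9, a[3] = 7, a[4] = 19, a[5] = 19, a[6] = 15, a[7] = 21, a[8] = 9, a[9] = 25, a[10] = 5, a[11] = 21, a[12] = 21, a[13] = 7, a[14] = 15, a[15] = 25, a[16] = 3, a[17] = 11, a[18] = 15, a[19] = 15, a[20] = 5, a[21] = 7, a[22] = 3, a[23] = 17, a[24] = 19, a[25] = 7, a[26] = 7, a[27] = 11, a[28] = 5, a[29] = 17, a[30] = 1, a[31] = 21, a[32] = 5, a[33] = 5, a[34] = 19, a[35] = 11, a[36] = 1, a[37] = 23, a[38] = 15, a[39] = 11, a[40] = 11, a[41] = 21, a[42] = 19, a[43] = 23, a[44] = 9.
Since (a[43], a[44]) = (a[1], a[2]) = (23, 9) (two consecutive terms determine the rest), the sequence is eventually periodic: after a pre-period of length 1 it cycles with period 42.
For n ≥ 1, a[n] depends only on (n - 1) mod 42. (3070 - 1) mod 42 = 3, so a[3070] = a[4] = 19.

19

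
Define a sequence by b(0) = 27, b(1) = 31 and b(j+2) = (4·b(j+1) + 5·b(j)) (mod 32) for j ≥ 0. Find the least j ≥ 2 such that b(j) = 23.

7

Computing terms: b(0) = 27, b(1) = 31, b(2) = 3, b(3) = 7, b(4) = 11, b(5) = 15, b(6) = 19, b(7) = 23, b(8) = 27, b(9) = 31.
The sequence repeats with period 8.
The value 23 first appears (with j ≥ 2) at b(7).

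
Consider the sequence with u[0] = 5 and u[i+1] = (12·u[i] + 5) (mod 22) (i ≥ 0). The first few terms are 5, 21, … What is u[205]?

7

We have u[0] = 5; u[1] = 21; u[2] = 15; u[3] = 9; u[4] = 3; u[5] = 19; u[6] = 13; u[7] = 7; u[8] = 1; u[9] = 17; u[10] = 11; u[11] = 5.
The sequence repeats with period 11.
So u[205] = u[0 + ((205-0) mod 11)] = u[7] = 7.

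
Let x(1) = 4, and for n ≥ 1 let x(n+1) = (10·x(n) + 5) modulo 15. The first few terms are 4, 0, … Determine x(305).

We have x(1) = 4; x(2) = 0; x(3) = 5; x(4) = 10; x(5) = 0.
Since x(5) = x(2) = 0, the sequence is eventually periodic: after a pre-period of length 1 it cycles with period 3.
For n ≥ 2, x(n) depends only on (n - 2) mod 3. (305 - 2) mod 3 = 0, so x(305) = x(2) = 0.

0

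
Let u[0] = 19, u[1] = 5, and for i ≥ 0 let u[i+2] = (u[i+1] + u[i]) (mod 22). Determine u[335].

16

We have u[0] = 19; u[1] = 5; u[2] = 2; u[3] = 7; u[4] = 9; u[5] = 16; u[6] = 3; u[7] = 19; u[8] = 0; u[9] = 19; u[10] = 19; u[11] = 16; u[12] = 13; u[13] = 7; u[14] = 20; u[15] = 5; u[16] = 3; u[17] = 8; u[18] = 11; u[19] = 19; u[20] = 8; u[21] = 5; u[22] = 13; u[23] = 18; u[24] = 9; u[25] = 5; u[26] = 14; u[27] = 19; u[28] = 11; u[29] = 8; u[30] = 19; u[31] = 5.
Since (u[30], u[31]) = (u[0], u[1]) = (19, 5) (two consecutive terms determine the rest), the sequence is periodic with period 30.
(335 - 0) mod 30 = 5, so u[335] = u[5] = 16.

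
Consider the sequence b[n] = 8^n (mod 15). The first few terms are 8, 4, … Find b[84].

1

We have b[1] = 8; b[2] = 4; b[3] = 2; b[4] = 1; b[5] = 8.
The sequence repeats with period 4.
So b[84] = b[1 + ((84-1) mod 4)] = b[4] = 1.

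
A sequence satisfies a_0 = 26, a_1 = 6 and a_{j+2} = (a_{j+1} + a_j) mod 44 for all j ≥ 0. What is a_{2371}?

We have a_0 = 26,  a_1 = 6,  a_2 = 32,  a_3 = 38,  a_4 = 26,  a_5 = 20,  a_6 = 2,  a_7 = 22,  a_8 = 24,  a_9 = 2,  a_{10} = 26,  a_{11} = 28,  a_{12} = 10,  a_{13} = 38,  a_{14} = 4,  a_{15} = 42,  a_{16} = 2,  a_{17} = 0,  a_{18} = 2,  a_{19} = 2,  a_{20} = 4,  a_{21} = 6,  a_{22} = 10,  a_{23} = 16,  a_{24} = 26,  a_{25} = 42,  a_{26} = 24,  a_{27} = 22,  a_{28} = 2,  a_{29} = 24,  a_{30} = 26,  a_{31} = 6.
The sequence repeats with period 30.
So a_{2371} = a_{0 + ((2371-0) mod 30)} = a_1 = 6.

6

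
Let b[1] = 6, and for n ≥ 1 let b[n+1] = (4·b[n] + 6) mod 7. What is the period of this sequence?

b[1] = 6,  b[2] = 2,  b[3] = 0,  b[4] = 6.
Since b[4] = b[1] = 6, the sequence is periodic with period 3.

3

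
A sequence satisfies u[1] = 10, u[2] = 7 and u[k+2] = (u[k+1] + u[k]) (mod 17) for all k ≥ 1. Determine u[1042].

Computing terms: u[1] = 10; u[2] = 7; u[3] = 0; u[4] = 7; u[5] = 7; u[6] = 14; u[7] = 4; u[8] = 1; u[9] = 5; u[10] = 6; u[11] = 11; u[12] = 0; u[13] = 11; u[14] = 11; u[15] = 5; u[16] = 16; u[17] = 4; u[18] = 3; u[19] = 7; u[20] = 10; u[21] = 0; u[22] = 10; u[23] = 10; u[24] = 3; u[25] = 13; u[26] = 16; u[27] = 12; u[28] = 11; u[29] = 6; u[30] = 0; u[31] = 6; u[32] = 6; u[33] = 12; u[34] = 1; u[35] = 13; u[36] = 14; u[37] = 10; u[38] = 7.
The sequence repeats with period 36.
(1042 - 1) mod 36 = 33, so u[1042] = u[34] = 1.

1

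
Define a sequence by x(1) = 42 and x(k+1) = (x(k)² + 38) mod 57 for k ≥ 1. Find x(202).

5

Computing terms: x(1) = 42, x(2) = 35, x(3) = 9, x(4) = 5, x(5) = 6, x(6) = 17, x(7) = 42.
The sequence repeats with period 6.
(202 - 1) mod 6 = 3, so x(202) = x(4) = 5.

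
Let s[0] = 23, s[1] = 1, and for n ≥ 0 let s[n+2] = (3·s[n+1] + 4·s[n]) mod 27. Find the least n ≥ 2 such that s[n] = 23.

We have s[0] = 23,  s[1] = 1,  s[2] = 14,  s[3] = 19,  s[4] = 5,  s[5] = 10,  s[6] = 23,  s[7] = 1.
Since (s[6], s[7]) = (s[0], s[1]) = (23, 1) (two consecutive terms determine the rest), the sequence is periodic with period 6.
The value 23 next appears (with n ≥ 2) at s[6].

6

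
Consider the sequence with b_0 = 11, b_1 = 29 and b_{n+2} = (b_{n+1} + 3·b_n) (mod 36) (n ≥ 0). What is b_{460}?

We have b_0 = 11, b_1 = 29, b_2 = 26, b_3 = 5, b_4 = 11, b_5 = 26, b_6 = 23, b_7 = 29, b_8 = 26.
Since (b_7, b_8) = (b_1, b_2) = (29, 26) (two consecutive terms determine the rest), the sequence is eventually periodic: after a pre-period of length 1 it cycles with period 6.
For n ≥ 1, b_n depends only on (n - 1) mod 6. (460 - 1) mod 6 = 3, so b_{460} = b_4 = 11.

11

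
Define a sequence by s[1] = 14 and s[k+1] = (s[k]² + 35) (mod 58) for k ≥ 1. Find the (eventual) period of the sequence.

4

Computing terms: s[1] = 14,  s[2] = 57,  s[3] = 36,  s[4] = 55,  s[5] = 44,  s[6] = 57.
Since s[6] = s[2] = 57, the sequence is eventually periodic: after a pre-period of length 1 it cycles with period 4.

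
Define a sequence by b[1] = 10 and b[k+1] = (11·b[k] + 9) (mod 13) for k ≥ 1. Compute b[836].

We have b[1] = 10, b[2] = 2, b[3] = 5, b[4] = 12, b[5] = 11, b[6] = 0, b[7] = 9, b[8] = 4, b[9] = 1, b[10] = 7, b[11] = 8, b[12] = 6, b[13] = 10.
The sequence repeats with period 12.
So b[836] = b[1 + ((836-1) mod 12)] = b[8] = 4.

4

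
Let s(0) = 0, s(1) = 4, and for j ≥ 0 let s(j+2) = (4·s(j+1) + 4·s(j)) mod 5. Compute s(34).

s(0) = 0; s(1) = 4; s(2) = 1; s(3) = 0; s(4) = 4.
Since (s(3), s(4)) = (s(0), s(1)) = (0, 4) (two consecutive terms determine the rest), the sequence is periodic with period 3.
(34 - 0) mod 3 = 1, so s(34) = s(1) = 4.

4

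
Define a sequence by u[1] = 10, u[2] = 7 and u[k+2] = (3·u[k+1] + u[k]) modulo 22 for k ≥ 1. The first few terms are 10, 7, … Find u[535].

Listing terms: u[1] = 10, u[2] = 7, u[3] = 9, u[4] = 12, u[5] = 1, u[6] = 15, u[7] = 2, u[8] = 21, u[9] = 21, u[10] = 18, u[11] = 9, u[12] = 1, u[13] = 12, u[14] = 15, u[15] = 13, u[16] = 10, u[17] = 21, u[18] = 7, u[19] = 20, u[20] = 1, u[21] = 1, u[22] = 4, u[23] = 13, u[24] = 21, u[25] = 10, u[26] = 7.
The sequence repeats with period 24.
So u[535] = u[1 + ((535-1) mod 24)] = u[7] = 2.

2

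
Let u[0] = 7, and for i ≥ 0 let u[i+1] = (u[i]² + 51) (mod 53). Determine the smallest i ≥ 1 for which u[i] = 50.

Computing terms: u[0] = 7; u[1] = 47; u[2] = 34; u[3] = 41; u[4] = 36; u[5] = 22; u[6] = 5; u[7] = 23; u[8] = 50; u[9] = 7.
Since u[9] = u[0] = 7, the sequence is periodic with period 9.
The value 50 first appears (with i ≥ 1) at u[8].

8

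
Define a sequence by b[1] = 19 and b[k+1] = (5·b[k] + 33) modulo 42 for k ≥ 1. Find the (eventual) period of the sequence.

6

We have b[1] = 19, b[2] = 2, b[3] = 1, b[4] = 38, b[5] = 13, b[6] = 14, b[7] = 19.
The sequence repeats with period 6.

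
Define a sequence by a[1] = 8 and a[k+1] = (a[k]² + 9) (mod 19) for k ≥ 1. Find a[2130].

15

a[1] = 8; a[2] = 16; a[3] = 18; a[4] = 10; a[5] = 14; a[6] = 15; a[7] = 6; a[8] = 7; a[9] = 1; a[10] = 10.
Since a[10] = a[4] = 10, the sequence is eventually periodic: after a pre-period of length 3 it cycles with period 6.
For k ≥ 4, a[k] depends only on (k - 4) mod 6. (2130 - 4) mod 6 = 2, so a[2130] = a[6] = 15.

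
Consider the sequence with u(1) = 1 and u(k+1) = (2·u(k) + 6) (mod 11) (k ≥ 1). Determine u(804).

We have u(1) = 1; u(2) = 8; u(3) = 0; u(4) = 6; u(5) = 7; u(6) = 9; u(7) = 2; u(8) = 10; u(9) = 4; u(10) = 3; u(11) = 1.
The sequence repeats with period 10.
(804 - 1) mod 10 = 3, so u(804) = u(4) = 6.

6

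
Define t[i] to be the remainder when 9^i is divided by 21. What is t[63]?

15

Computing terms: t[1] = 9,  t[2] = 18,  t[3] = 15,  t[4] = 9.
The sequence repeats with period 3.
So t[63] = t[1 + ((63-1) mod 3)] = t[3] = 15.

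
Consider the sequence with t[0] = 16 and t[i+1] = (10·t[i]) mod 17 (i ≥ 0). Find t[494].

9

Listing terms: t[0] = 16,  t[1] = 7,  t[2] = 2,  t[3] = 3,  t[4] = 13,  t[5] = 11,  t[6] = 8,  t[7] = 12,  t[8] = 1,  t[9] = 10,  t[10] = 15,  t[11] = 14,  t[12] = 4,  t[13] = 6,  t[14] = 9,  t[15] = 5,  t[16] = 16.
The sequence repeats with period 16.
(494 - 0) mod 16 = 14, so t[494] = t[14] = 9.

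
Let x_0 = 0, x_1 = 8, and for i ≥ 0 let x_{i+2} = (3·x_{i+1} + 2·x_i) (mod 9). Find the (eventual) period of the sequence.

x_0 = 0; x_1 = 8; x_2 = 6; x_3 = 7; x_4 = 6; x_5 = 5; x_6 = 0; x_7 = 1; x_8 = 3; x_9 = 2; x_{10} = 3; x_{11} = 4; x_{12} = 0; x_{13} = 8.
Since (x_{12}, x_{13}) = (x_0, x_1) = (0, 8) (two consecutive terms determine the rest), the sequence is periodic with period 12.

12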